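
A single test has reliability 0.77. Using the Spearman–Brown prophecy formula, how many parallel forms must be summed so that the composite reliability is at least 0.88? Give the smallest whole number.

k ≥ ρ*(1−ρ₁)/(ρ₁(1−ρ*)) = 0.88·0.23 / (0.77·0.12) = 2.190.
Smallest integer k = 3.

3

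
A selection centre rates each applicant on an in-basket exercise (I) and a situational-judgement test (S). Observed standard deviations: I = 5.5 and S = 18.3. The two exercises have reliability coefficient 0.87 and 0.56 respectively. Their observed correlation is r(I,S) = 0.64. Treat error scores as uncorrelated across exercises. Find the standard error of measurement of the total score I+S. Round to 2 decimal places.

12.30

Var(total) = 365.14 + 128.832 = 493.972.
True-score variance = 213.856 + 128.832 = 342.688, so reliability = 0.6937.
Error variance = 493.972 − 342.688 = 151.284; SEM = √151.284 = 12.30.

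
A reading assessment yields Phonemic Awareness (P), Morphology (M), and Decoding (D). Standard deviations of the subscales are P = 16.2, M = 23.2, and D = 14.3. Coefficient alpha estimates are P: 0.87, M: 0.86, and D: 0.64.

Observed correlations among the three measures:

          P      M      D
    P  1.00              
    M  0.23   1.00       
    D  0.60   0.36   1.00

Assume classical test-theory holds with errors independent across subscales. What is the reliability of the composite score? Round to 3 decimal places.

Var(P+M+D) = 16.2² + 23.2² + 14.3² + 2·[16.2·23.2·0.23 + 16.2·14.3·0.60 + 23.2·14.3·0.36] = 1005.17 + 689.746 = 1694.92.
Because errors are independent across components, Cov(Tᵢ,Tⱼ) = Cov(Xᵢ,Xⱼ); the off-diagonal part of the true-score variance is the same as above.
True-score variance = [16.2²·0.87 + 23.2²·0.86 + 14.3²·0.64] + 689.746 = 822.083 + 689.746 = 1511.83.
Reliability = 1511.83 / 1694.92 = 0.892.

0.892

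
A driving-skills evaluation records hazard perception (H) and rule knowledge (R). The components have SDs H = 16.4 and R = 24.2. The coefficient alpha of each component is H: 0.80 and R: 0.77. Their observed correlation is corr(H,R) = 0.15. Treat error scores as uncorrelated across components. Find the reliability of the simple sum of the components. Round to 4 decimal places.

0.8064

Var(H+R) = 16.4² + 24.2² + 2·[16.4·24.2·0.15] = 854.6 + 119.064 = 973.664.
With uncorrelated errors the cross-covariances are all true-score covariance, so they carry over unchanged; only the diagonal terms shrink to ρᵢσᵢ².
True-score variance = [16.4²·0.80 + 24.2²·0.77] + 119.064 = 666.111 + 119.064 = 785.175.
Reliability = 785.175 / 973.664 = 0.8064.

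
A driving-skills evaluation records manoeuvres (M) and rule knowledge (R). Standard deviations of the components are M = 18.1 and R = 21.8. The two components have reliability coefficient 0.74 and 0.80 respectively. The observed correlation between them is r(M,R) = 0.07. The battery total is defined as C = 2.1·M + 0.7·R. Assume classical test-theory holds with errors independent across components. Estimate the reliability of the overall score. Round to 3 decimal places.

Var(C) = 2.1²·18.1² + 0.7²·21.8² + 2·[1.47·18.1·21.8·0.07] = 1677.63 + 81.2046 = 1758.83.
Under uncorrelated errors the observed covariances equal the true-score covariances, so only the own-variance terms attenuate.
True-score variance = [2.1²·18.1²·0.74 + 0.7²·21.8²·0.80] + 81.2046 = 1255.42 + 81.2046 = 1336.62.
Reliability = 1336.62 / 1758.83 = 0.760.

0.760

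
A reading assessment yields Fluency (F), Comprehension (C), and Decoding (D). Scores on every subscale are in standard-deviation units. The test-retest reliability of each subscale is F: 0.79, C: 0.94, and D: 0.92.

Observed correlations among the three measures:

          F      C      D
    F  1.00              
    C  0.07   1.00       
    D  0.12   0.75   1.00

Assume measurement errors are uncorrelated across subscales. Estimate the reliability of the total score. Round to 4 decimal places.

0.9283

Var(F+C+D) = 3 + 2·[0.07 + 0.12 + 0.75] = 3 + 1.88 = 4.88.
Because errors are independent across components, Cov(Tᵢ,Tⱼ) = Cov(Xᵢ,Xⱼ); the off-diagonal part of the true-score variance is the same as above.
True-score variance = [0.79 + 0.94 + 0.92] + 1.88 = 2.65 + 1.88 = 4.53.
Reliability = 4.53 / 4.88 = 0.9283.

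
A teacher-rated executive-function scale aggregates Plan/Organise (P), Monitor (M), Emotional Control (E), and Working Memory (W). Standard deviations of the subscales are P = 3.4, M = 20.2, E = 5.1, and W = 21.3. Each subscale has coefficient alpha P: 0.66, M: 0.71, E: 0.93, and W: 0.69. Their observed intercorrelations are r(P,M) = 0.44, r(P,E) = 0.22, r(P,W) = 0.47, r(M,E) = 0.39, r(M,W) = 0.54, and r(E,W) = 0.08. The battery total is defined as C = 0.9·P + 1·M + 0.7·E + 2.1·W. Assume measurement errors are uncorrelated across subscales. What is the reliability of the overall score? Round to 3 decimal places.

Var(C) = 0.9²·3.4² + 20.2² + 0.7²·5.1² + 2.1²·21.3² + 2·[0.9·3.4·20.2·0.44 + 0.63·3.4·5.1·0.22 + 1.89·3.4·21.3·0.47 + 0.7·20.2·5.1·0.39 + 2.1·20.2·21.3·0.54 + 1.47·5.1·21.3·0.08] = 2430.92 + 1245.49 = 3676.41.
With uncorrelated errors the cross-covariances are all true-score covariance, so they carry over unchanged; only the diagonal terms shrink to ρᵢσᵢ².
True-score variance = [0.9²·3.4²·0.66 + 20.2²·0.71 + 0.7²·5.1²·0.93 + 2.1²·21.3²·0.69] + 1245.49 = 1688.27 + 1245.49 = 2933.77.
Reliability = 2933.77 / 3676.41 = 0.798.

0.798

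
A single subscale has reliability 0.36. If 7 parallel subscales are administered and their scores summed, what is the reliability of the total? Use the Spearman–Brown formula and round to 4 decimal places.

ρ_k = kρ / (1 + (k−1)ρ) = 7·0.36 / (1 + 6·0.36) = 2.520 / 3.160 = 0.7975.

0.7975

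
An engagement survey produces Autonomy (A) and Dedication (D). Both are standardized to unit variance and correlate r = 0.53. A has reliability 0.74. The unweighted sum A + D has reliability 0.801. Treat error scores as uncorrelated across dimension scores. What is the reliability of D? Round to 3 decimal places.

0.651

Var(A+D) = 2 + 2·0.53 = 3.060.
True-score variance = ρ_A + ρ_D + 2·0.53, so 0.801 = (0.74 + ρ_D + 1.06) / 3.060.
ρ_D = 0.801·3.060 − 0.74 − 1.06 = 0.651.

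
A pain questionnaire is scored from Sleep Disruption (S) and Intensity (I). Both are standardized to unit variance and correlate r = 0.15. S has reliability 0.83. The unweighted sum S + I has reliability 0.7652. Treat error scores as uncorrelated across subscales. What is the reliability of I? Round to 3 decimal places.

0.630

Var(S+I) = 2 + 2·0.15 = 2.300.
True-score variance = ρ_S + ρ_I + 2·0.15, so 0.7652 = (0.83 + ρ_I + 0.30) / 2.300.
ρ_I = 0.7652·2.300 − 0.83 − 0.30 = 0.630.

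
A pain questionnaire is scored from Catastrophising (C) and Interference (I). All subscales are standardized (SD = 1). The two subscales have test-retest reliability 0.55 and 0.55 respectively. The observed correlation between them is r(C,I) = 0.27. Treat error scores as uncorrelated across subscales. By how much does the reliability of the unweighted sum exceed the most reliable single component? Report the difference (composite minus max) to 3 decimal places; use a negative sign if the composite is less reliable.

0.096

Var(sum) = 2 + 0.54 = 2.54; true-score variance = 1.1 + 0.54 = 1.64; composite reliability = 0.6457.
Max component reliability = 0.5500.
Difference = 0.6457 − 0.5500 = 0.096.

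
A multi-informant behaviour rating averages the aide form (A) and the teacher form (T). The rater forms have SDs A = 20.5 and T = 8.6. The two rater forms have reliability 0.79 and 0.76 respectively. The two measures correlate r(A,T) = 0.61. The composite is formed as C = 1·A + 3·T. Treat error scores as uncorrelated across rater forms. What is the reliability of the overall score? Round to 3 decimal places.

Var(C) = 20.5² + 3²·8.6² + 2·[3·20.5·8.6·0.61] = 1085.89 + 645.258 = 1731.15.
Because errors are independent across components, Cov(Tᵢ,Tⱼ) = Cov(Xᵢ,Xⱼ); the off-diagonal part of the true-score variance is the same as above.
True-score variance = [20.5²·0.79 + 3²·8.6²·0.76] + 645.258 = 837.884 + 645.258 = 1483.14.
Reliability = 1483.14 / 1731.15 = 0.857.

0.857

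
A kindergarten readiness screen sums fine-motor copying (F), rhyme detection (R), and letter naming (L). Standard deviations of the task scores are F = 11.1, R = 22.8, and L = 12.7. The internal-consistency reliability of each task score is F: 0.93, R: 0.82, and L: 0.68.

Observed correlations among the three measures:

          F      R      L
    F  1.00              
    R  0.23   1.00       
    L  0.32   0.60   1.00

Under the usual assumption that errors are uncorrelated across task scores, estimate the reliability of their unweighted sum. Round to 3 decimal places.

Var(F+R+L) = 11.1² + 22.8² + 12.7² + 2·[11.1·22.8·0.23 + 11.1·12.7·0.32 + 22.8·12.7·0.60] = 804.34 + 554.11 = 1358.45.
With uncorrelated errors the cross-covariances are all true-score covariance, so they carry over unchanged; only the diagonal terms shrink to ρᵢσᵢ².
True-score variance = [11.1²·0.93 + 22.8²·0.82 + 12.7²·0.68] + 554.11 = 650.531 + 554.11 = 1204.64.
Reliability = 1204.64 / 1358.45 = 0.887.

0.887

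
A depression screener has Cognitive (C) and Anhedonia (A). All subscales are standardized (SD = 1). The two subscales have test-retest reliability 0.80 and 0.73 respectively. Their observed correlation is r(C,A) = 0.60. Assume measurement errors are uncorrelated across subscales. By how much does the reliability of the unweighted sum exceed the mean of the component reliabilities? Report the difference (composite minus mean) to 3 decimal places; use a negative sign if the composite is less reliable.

0.088

Var(sum) = 2 + 1.2 = 3.2; true-score variance = 1.53 + 1.2 = 2.73; composite reliability = 0.8531.
Mean component reliability = 0.7650.
Difference = 0.8531 − 0.7650 = 0.088.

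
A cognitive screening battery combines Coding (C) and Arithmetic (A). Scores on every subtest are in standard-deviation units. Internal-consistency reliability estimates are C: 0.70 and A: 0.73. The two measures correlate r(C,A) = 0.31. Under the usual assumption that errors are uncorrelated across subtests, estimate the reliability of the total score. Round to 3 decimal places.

Var(C+A) = 2 + 2·[0.31] = 2 + 0.62 = 2.62.
With uncorrelated errors the cross-covariances are all true-score covariance, so they carry over unchanged; only the diagonal terms shrink to ρᵢσᵢ².
True-score variance = [0.70 + 0.73] + 0.62 = 1.43 + 0.62 = 2.05.
Reliability = 2.05 / 2.62 = 0.782.

0.782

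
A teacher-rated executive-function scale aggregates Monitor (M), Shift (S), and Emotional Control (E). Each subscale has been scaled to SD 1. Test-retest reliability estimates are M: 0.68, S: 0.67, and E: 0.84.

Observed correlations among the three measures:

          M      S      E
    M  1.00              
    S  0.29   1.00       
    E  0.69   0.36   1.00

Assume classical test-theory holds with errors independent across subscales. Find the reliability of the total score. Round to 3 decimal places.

0.857

Var(M+S+E) = 3 + 2·[0.29 + 0.69 + 0.36] = 3 + 2.68 = 5.68.
Because errors are independent across components, Cov(Tᵢ,Tⱼ) = Cov(Xᵢ,Xⱼ); the off-diagonal part of the true-score variance is the same as above.
True-score variance = [0.68 + 0.67 + 0.84] + 2.68 = 2.19 + 2.68 = 4.87.
Reliability = 4.87 / 5.68 = 0.857.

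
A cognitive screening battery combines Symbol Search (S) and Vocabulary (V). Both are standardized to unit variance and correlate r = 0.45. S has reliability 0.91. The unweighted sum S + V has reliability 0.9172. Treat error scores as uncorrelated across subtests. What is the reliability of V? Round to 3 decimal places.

Var(S+V) = 2 + 2·0.45 = 2.900.
True-score variance = ρ_S + ρ_V + 2·0.45, so 0.9172 = (0.91 + ρ_V + 0.90) / 2.900.
ρ_V = 0.9172·2.900 − 0.91 − 0.90 = 0.850.

0.850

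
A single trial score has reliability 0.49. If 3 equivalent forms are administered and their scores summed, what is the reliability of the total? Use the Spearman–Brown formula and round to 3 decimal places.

ρ_k = kρ / (1 + (k−1)ρ) = 3·0.49 / (1 + 2·0.49) = 1.470 / 1.980 = 0.742.

0.742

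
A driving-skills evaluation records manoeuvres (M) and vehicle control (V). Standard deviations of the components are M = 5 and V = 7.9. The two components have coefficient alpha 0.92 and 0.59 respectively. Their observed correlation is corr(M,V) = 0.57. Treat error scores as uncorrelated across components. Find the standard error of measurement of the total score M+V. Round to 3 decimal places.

Var(total) = 87.41 + 45.03 = 132.44.
True-score variance = 59.8219 + 45.03 = 104.852, so reliability = 0.7917.
Error variance = 132.44 − 104.852 = 27.5881; SEM = √27.5881 = 5.252.

5.252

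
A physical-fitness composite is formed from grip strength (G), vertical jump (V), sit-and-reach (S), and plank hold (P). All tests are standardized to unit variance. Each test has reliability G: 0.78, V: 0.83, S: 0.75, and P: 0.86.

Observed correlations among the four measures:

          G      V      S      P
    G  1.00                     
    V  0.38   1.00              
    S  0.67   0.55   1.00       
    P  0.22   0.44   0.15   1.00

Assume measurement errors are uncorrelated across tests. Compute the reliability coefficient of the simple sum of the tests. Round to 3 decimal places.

Var(G+V+S+P) = 4 + 2·[0.38 + 0.67 + 0.22 + 0.55 + 0.44 + 0.15] = 4 + 4.82 = 8.82.
Under uncorrelated errors the observed covariances equal the true-score covariances, so only the own-variance terms attenuate.
True-score variance = [0.78 + 0.83 + 0.75 + 0.86] + 4.82 = 3.22 + 4.82 = 8.04.
Reliability = 8.04 / 8.82 = 0.912.

0.912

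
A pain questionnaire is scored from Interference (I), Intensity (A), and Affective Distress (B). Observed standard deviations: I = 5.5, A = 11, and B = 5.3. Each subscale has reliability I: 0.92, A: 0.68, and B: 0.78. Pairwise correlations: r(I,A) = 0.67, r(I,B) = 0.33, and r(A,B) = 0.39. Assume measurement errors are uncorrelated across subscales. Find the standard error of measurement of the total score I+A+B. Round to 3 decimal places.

6.879

Var(total) = 179.34 + 145.783 = 325.123.
True-score variance = 132.02 + 145.783 = 277.803, so reliability = 0.8545.
Error variance = 325.123 − 277.803 = 47.3198; SEM = √47.3198 = 6.879.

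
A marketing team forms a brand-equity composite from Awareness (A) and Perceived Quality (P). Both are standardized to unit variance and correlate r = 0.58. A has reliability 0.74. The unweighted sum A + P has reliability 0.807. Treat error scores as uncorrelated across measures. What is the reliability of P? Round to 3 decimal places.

Var(A+P) = 2 + 2·0.58 = 3.160.
True-score variance = ρ_A + ρ_P + 2·0.58, so 0.807 = (0.74 + ρ_P + 1.16) / 3.160.
ρ_P = 0.807·3.160 − 0.74 − 1.16 = 0.650.

0.650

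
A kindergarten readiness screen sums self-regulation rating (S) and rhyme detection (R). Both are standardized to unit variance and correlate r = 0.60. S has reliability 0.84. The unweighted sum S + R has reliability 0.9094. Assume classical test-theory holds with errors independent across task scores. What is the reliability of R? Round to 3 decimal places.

Var(S+R) = 2 + 2·0.60 = 3.200.
True-score variance = ρ_S + ρ_R + 2·0.60, so 0.9094 = (0.84 + ρ_R + 1.20) / 3.200.
ρ_R = 0.9094·3.200 − 0.84 − 1.20 = 0.870.

0.870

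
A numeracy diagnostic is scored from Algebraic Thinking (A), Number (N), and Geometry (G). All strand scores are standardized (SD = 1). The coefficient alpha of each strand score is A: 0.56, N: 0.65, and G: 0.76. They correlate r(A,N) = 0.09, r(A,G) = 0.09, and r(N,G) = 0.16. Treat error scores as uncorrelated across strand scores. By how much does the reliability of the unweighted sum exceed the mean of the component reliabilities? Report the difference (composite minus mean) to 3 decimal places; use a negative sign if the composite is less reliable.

Var(sum) = 3 + 0.68 = 3.68; true-score variance = 1.97 + 0.68 = 2.65; composite reliability = 0.7201.
Mean component reliability = 0.6567.
Difference = 0.7201 − 0.6567 = 0.063.

0.063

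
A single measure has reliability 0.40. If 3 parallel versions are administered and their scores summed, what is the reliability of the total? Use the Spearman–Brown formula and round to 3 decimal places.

0.667

ρ_k = kρ / (1 + (k−1)ρ) = 3·0.40 / (1 + 2·0.40) = 1.200 / 1.800 = 0.667.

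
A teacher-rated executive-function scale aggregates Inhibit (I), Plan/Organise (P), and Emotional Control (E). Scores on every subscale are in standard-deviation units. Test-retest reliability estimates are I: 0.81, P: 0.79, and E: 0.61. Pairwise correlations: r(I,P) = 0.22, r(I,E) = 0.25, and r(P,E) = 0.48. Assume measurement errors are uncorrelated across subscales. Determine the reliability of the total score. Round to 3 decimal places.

0.839

Var(I+P+E) = 3 + 2·[0.22 + 0.25 + 0.48] = 3 + 1.9 = 4.9.
Because errors are independent across components, Cov(Tᵢ,Tⱼ) = Cov(Xᵢ,Xⱼ); the off-diagonal part of the true-score variance is the same as above.
True-score variance = [0.81 + 0.79 + 0.61] + 1.9 = 2.21 + 1.9 = 4.11.
Reliability = 4.11 / 4.9 = 0.839.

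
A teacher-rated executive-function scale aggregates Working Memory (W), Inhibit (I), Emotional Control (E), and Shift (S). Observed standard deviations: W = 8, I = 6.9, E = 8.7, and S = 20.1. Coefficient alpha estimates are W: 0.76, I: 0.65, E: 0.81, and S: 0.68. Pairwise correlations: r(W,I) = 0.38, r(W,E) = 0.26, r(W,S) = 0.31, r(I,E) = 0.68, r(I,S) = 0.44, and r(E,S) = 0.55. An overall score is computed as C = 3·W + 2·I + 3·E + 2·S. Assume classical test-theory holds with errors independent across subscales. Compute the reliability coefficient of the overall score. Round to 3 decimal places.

0.866

Var(C) = 3²·8² + 2²·6.9² + 3²·8.7² + 2²·20.1² + 2·[6·8·6.9·0.38 + 9·8·8.7·0.26 + 6·8·20.1·0.31 + 6·6.9·8.7·0.68 + 4·6.9·20.1·0.44 + 6·8.7·20.1·0.55] = 3063.69 + 3307.79 = 6371.48.
With uncorrelated errors the cross-covariances are all true-score covariance, so they carry over unchanged; only the diagonal terms shrink to ρᵢσᵢ².
True-score variance = [3²·8²·0.76 + 2²·6.9²·0.65 + 3²·8.7²·0.81 + 2²·20.1²·0.68] + 3307.79 = 2212.23 + 3307.79 = 5520.02.
Reliability = 5520.02 / 6371.48 = 0.866.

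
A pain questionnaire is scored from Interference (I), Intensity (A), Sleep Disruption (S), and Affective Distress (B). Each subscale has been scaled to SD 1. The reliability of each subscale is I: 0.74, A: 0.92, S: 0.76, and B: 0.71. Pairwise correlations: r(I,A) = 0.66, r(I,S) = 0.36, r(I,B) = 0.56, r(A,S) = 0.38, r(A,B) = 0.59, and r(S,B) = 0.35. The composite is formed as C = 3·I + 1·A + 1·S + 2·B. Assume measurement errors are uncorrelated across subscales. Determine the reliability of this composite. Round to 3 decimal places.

0.882

Var(C) = 3² + 1 + 1 + 2² + 2·[3·0.66 + 3·0.36 + 6·0.56 + 0.38 + 2·0.59 + 2·0.35] = 15 + 17.36 = 32.36.
Because errors are independent across components, Cov(Tᵢ,Tⱼ) = Cov(Xᵢ,Xⱼ); the off-diagonal part of the true-score variance is the same as above.
True-score variance = [3²·0.74 + 0.92 + 0.76 + 2²·0.71] + 17.36 = 11.18 + 17.36 = 28.54.
Reliability = 28.54 / 32.36 = 0.882.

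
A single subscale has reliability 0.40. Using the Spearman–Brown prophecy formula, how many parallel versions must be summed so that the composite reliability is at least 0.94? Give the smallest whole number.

24

k ≥ ρ*(1−ρ₁)/(ρ₁(1−ρ*)) = 0.94·0.60 / (0.40·0.06) = 23.500.
Smallest integer k = 24.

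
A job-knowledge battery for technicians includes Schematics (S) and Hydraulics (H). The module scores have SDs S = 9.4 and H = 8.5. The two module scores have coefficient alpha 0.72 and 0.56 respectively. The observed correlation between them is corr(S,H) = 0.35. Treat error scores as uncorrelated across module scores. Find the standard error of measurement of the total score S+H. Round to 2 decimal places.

Var(total) = 160.61 + 55.93 = 216.54.
True-score variance = 104.079 + 55.93 = 160.009, so reliability = 0.7389.
Error variance = 216.54 − 160.009 = 56.5308; SEM = √56.5308 = 7.52.

7.52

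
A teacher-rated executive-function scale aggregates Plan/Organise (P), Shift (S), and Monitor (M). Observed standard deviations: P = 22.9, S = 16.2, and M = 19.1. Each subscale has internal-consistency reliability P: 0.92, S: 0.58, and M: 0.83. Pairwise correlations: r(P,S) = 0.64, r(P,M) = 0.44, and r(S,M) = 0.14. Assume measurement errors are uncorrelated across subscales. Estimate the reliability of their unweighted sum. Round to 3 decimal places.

Var(P+S+M) = 22.9² + 16.2² + 19.1² + 2·[22.9·16.2·0.64 + 22.9·19.1·0.44 + 16.2·19.1·0.14] = 1151.66 + 946.395 = 2098.06.
Because errors are independent across components, Cov(Tᵢ,Tⱼ) = Cov(Xᵢ,Xⱼ); the off-diagonal part of the true-score variance is the same as above.
True-score variance = [22.9²·0.92 + 16.2²·0.58 + 19.1²·0.83] + 946.395 = 937.465 + 946.395 = 1883.86.
Reliability = 1883.86 / 2098.06 = 0.898.

0.898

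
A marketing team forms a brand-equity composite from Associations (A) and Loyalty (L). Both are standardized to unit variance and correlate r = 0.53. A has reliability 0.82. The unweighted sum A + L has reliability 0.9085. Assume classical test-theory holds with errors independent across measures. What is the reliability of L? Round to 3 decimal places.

0.900

Var(A+L) = 2 + 2·0.53 = 3.060.
True-score variance = ρ_A + ρ_L + 2·0.53, so 0.9085 = (0.82 + ρ_L + 1.06) / 3.060.
ρ_L = 0.9085·3.060 − 0.82 − 1.06 = 0.900.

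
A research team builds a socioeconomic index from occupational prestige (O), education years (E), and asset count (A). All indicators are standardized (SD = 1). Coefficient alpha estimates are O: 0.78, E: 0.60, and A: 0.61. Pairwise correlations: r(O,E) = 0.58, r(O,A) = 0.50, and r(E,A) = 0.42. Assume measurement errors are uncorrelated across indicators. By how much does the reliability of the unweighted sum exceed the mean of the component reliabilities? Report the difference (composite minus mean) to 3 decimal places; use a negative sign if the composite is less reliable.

Var(sum) = 3 + 3 = 6; true-score variance = 1.99 + 3 = 4.99; composite reliability = 0.8317.
Mean component reliability = 0.6633.
Difference = 0.8317 − 0.6633 = 0.168.

0.168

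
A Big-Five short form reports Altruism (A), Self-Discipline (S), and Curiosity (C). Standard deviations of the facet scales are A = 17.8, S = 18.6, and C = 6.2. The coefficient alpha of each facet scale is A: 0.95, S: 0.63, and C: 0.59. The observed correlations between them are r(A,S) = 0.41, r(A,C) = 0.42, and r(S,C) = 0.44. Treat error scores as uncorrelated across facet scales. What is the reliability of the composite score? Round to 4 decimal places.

0.8632

Var(A+S+C) = 17.8² + 18.6² + 6.2² + 2·[17.8·18.6·0.41 + 17.8·6.2·0.42 + 18.6·6.2·0.44] = 701.24 + 465.67 = 1166.91.
With uncorrelated errors the cross-covariances are all true-score covariance, so they carry over unchanged; only the diagonal terms shrink to ρᵢσᵢ².
True-score variance = [17.8²·0.95 + 18.6²·0.63 + 6.2²·0.59] + 465.67 = 541.632 + 465.67 = 1007.3.
Reliability = 1007.3 / 1166.91 = 0.8632.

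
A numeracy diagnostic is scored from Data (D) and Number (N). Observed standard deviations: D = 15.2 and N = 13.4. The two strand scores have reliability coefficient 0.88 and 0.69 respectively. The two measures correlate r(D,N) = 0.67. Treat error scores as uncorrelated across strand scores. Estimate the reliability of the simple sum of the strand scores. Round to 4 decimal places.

Var(D+N) = 15.2² + 13.4² + 2·[15.2·13.4·0.67] = 410.6 + 272.931 = 683.531.
Under uncorrelated errors the observed covariances equal the true-score covariances, so only the own-variance terms attenuate.
True-score variance = [15.2²·0.88 + 13.4²·0.69] + 272.931 = 327.212 + 272.931 = 600.143.
Reliability = 600.143 / 683.531 = 0.8780.

0.8780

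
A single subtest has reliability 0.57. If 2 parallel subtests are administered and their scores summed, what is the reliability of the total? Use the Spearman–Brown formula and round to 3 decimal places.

ρ_k = kρ / (1 + (k−1)ρ) = 2·0.57 / (1 + 1·0.57) = 1.140 / 1.570 = 0.726.

0.726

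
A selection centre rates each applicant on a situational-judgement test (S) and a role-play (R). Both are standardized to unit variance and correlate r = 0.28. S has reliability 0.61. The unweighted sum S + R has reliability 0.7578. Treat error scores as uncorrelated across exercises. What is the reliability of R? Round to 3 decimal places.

Var(S+R) = 2 + 2·0.28 = 2.560.
True-score variance = ρ_S + ρ_R + 2·0.28, so 0.7578 = (0.61 + ρ_R + 0.56) / 2.560.
ρ_R = 0.7578·2.560 − 0.61 − 0.56 = 0.770.

0.770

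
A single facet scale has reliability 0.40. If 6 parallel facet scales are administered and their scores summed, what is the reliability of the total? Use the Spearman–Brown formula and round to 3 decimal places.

ρ_k = kρ / (1 + (k−1)ρ) = 6·0.40 / (1 + 5·0.40) = 2.400 / 3.000 = 0.800.

0.800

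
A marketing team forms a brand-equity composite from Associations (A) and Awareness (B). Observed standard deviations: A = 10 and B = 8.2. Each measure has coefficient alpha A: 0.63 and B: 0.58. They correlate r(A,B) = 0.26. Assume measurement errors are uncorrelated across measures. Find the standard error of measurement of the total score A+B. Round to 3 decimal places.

Var(total) = 167.24 + 42.64 = 209.88.
True-score variance = 101.999 + 42.64 = 144.639, so reliability = 0.6892.
Error variance = 209.88 − 144.639 = 65.2408; SEM = √65.2408 = 8.077.

8.077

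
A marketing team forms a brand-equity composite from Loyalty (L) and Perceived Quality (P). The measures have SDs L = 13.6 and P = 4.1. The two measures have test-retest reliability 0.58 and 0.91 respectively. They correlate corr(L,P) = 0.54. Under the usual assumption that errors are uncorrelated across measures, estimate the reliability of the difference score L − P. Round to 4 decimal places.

Var(L−P) = 13.6² + 4.1² − 2·13.6·4.1·0.54 = 201.77 − 60.2208 = 141.549.
With uncorrelated errors the cross-covariances are all true-score covariance, so they carry over unchanged; only the diagonal terms shrink to ρᵢσᵢ².
True-score variance = [13.6²·0.58 + 4.1²·0.91] − 60.2208 = 122.574 − 60.2208 = 62.3531.
Reliability = 62.3531 / 141.549 = 0.4405.

0.4405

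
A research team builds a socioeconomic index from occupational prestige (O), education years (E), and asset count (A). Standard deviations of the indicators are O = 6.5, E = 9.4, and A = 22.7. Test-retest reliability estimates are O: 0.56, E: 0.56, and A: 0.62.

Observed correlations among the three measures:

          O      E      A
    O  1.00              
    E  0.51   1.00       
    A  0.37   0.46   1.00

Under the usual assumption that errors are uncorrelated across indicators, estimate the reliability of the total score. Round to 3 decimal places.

0.750

Var(O+E+A) = 6.5² + 9.4² + 22.7² + 2·[6.5·9.4·0.51 + 6.5·22.7·0.37 + 9.4·22.7·0.46] = 645.9 + 367.819 = 1013.72.
With uncorrelated errors the cross-covariances are all true-score covariance, so they carry over unchanged; only the diagonal terms shrink to ρᵢσᵢ².
True-score variance = [6.5²·0.56 + 9.4²·0.56 + 22.7²·0.62] + 367.819 = 392.621 + 367.819 = 760.44.
Reliability = 760.44 / 1013.72 = 0.750.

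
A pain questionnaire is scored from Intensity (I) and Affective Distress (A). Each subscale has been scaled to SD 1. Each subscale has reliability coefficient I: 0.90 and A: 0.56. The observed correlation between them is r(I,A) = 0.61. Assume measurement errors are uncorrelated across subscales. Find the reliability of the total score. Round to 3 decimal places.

Var(I+A) = 2 + 2·[0.61] = 2 + 1.22 = 3.22.
Because errors are independent across components, Cov(Tᵢ,Tⱼ) = Cov(Xᵢ,Xⱼ); the off-diagonal part of the true-score variance is the same as above.
True-score variance = [0.90 + 0.56] + 1.22 = 1.46 + 1.22 = 2.68.
Reliability = 2.68 / 3.22 = 0.832.

0.832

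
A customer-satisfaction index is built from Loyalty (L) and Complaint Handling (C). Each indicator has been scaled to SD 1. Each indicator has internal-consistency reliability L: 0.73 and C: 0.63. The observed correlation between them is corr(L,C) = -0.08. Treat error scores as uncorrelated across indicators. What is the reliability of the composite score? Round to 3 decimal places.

Var(L+C) = 2 + 2·[(-0.08)] = 2 − 0.16 = 1.84.
Because errors are independent across components, Cov(Tᵢ,Tⱼ) = Cov(Xᵢ,Xⱼ); the off-diagonal part of the true-score variance is the same as above.
True-score variance = [0.73 + 0.63] − 0.16 = 1.36 − 0.16 = 1.2.
Reliability = 1.2 / 1.84 = 0.652.

0.652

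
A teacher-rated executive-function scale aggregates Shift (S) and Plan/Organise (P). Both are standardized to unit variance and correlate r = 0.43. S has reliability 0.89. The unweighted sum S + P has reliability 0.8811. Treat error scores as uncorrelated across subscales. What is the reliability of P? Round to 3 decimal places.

Var(S+P) = 2 + 2·0.43 = 2.860.
True-score variance = ρ_S + ρ_P + 2·0.43, so 0.8811 = (0.89 + ρ_P + 0.86) / 2.860.
ρ_P = 0.8811·2.860 − 0.89 − 0.86 = 0.770.

0.770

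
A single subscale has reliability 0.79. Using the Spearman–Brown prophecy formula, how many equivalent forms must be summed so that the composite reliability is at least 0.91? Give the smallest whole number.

k ≥ ρ*(1−ρ₁)/(ρ₁(1−ρ*)) = 0.91·0.21 / (0.79·0.09) = 2.688.
Smallest integer k = 3.

3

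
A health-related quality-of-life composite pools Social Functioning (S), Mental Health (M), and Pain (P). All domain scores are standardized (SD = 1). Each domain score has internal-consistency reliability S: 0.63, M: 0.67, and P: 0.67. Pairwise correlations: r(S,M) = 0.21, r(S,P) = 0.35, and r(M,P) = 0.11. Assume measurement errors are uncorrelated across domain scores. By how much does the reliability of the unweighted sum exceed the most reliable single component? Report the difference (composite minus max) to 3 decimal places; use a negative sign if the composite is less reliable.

Var(sum) = 3 + 1.34 = 4.34; true-score variance = 1.97 + 1.34 = 3.31; composite reliability = 0.7627.
Max component reliability = 0.6700.
Difference = 0.7627 − 0.6700 = 0.093.

0.093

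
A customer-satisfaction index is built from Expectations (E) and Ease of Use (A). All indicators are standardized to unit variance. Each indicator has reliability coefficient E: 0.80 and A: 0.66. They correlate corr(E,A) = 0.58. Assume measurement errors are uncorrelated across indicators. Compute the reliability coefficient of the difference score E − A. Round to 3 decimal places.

0.357

Var(E−A) = 1 + 1 − 2·0.58 = 2 − 1.16 = 0.84.
Under uncorrelated errors the observed covariances equal the true-score covariances, so only the own-variance terms attenuate.
True-score variance = [0.80 + 0.66] − 1.16 = 1.46 − 1.16 = 0.3.
Reliability = 0.3 / 0.84 = 0.357.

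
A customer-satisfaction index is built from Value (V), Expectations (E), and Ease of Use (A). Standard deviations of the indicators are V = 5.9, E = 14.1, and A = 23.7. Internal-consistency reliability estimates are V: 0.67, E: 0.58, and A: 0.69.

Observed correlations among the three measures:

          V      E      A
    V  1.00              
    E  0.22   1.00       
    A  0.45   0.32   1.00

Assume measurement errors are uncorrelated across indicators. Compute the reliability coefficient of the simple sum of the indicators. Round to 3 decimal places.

Var(V+E+A) = 5.9² + 14.1² + 23.7² + 2·[5.9·14.1·0.22 + 5.9·23.7·0.45 + 14.1·23.7·0.32] = 795.31 + 376.319 = 1171.63.
With uncorrelated errors the cross-covariances are all true-score covariance, so they carry over unchanged; only the diagonal terms shrink to ρᵢσᵢ².
True-score variance = [5.9²·0.67 + 14.1²·0.58 + 23.7²·0.69] + 376.319 = 526.199 + 376.319 = 902.518.
Reliability = 902.518 / 1171.63 = 0.770.

0.770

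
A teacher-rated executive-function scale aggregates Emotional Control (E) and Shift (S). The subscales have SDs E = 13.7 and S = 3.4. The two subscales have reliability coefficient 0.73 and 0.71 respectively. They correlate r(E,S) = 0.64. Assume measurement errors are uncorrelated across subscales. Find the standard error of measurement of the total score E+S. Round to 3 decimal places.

7.350

Var(total) = 199.25 + 59.6224 = 258.872.
True-score variance = 145.221 + 59.6224 = 204.844, so reliability = 0.7913.
Error variance = 258.872 − 204.844 = 54.0287; SEM = √54.0287 = 7.350.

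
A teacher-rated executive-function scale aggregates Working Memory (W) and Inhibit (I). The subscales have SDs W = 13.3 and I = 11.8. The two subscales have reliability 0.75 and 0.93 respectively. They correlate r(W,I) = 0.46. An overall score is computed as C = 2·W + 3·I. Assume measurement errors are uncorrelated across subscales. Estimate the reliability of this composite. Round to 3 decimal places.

Var(C) = 2²·13.3² + 3²·11.8² + 2·[6·13.3·11.8·0.46] = 1960.72 + 866.309 = 2827.03.
Because errors are independent across components, Cov(Tᵢ,Tⱼ) = Cov(Xᵢ,Xⱼ); the off-diagonal part of the true-score variance is the same as above.
True-score variance = [2²·13.3²·0.75 + 3²·11.8²·0.93] + 866.309 = 1696.11 + 866.309 = 2562.42.
Reliability = 2562.42 / 2827.03 = 0.906.

0.906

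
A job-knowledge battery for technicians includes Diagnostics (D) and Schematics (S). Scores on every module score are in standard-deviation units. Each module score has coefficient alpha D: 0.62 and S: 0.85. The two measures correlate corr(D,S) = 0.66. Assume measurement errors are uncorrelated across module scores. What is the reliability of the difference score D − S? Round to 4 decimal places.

Var(D−S) = 1 + 1 − 2·0.66 = 2 − 1.32 = 0.68.
Under uncorrelated errors the observed covariances equal the true-score covariances, so only the own-variance terms attenuate.
True-score variance = [0.62 + 0.85] − 1.32 = 1.47 − 1.32 = 0.15.
Reliability = 0.15 / 0.68 = 0.2206.

0.2206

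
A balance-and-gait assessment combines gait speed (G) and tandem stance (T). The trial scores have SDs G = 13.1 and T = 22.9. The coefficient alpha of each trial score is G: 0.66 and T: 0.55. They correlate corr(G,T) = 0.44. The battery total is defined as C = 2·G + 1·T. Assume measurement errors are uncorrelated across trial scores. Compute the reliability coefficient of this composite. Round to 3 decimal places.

0.730

Var(C) = 2²·13.1² + 22.9² + 2·[2·13.1·22.9·0.44] = 1210.85 + 527.982 = 1738.83.
Because errors are independent across components, Cov(Tᵢ,Tⱼ) = Cov(Xᵢ,Xⱼ); the off-diagonal part of the true-score variance is the same as above.
True-score variance = [2²·13.1²·0.66 + 22.9²·0.55] + 527.982 = 741.476 + 527.982 = 1269.46.
Reliability = 1269.46 / 1738.83 = 0.730.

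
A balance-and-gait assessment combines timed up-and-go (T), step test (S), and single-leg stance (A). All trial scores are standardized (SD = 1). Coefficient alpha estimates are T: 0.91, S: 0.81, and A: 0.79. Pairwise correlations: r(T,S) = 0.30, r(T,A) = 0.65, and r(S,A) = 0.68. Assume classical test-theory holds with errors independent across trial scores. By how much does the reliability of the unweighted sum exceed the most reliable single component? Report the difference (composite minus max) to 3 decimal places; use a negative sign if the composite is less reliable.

Var(sum) = 3 + 3.26 = 6.26; true-score variance = 2.51 + 3.26 = 5.77; composite reliability = 0.9217.
Max component reliability = 0.9100.
Difference = 0.9217 − 0.9100 = 0.012.

0.012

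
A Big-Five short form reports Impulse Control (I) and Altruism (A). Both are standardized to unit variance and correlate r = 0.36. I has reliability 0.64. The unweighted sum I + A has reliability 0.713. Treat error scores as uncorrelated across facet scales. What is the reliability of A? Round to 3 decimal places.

Var(I+A) = 2 + 2·0.36 = 2.720.
True-score variance = ρ_I + ρ_A + 2·0.36, so 0.713 = (0.64 + ρ_A + 0.72) / 2.720.
ρ_A = 0.713·2.720 − 0.64 − 0.72 = 0.579.

0.579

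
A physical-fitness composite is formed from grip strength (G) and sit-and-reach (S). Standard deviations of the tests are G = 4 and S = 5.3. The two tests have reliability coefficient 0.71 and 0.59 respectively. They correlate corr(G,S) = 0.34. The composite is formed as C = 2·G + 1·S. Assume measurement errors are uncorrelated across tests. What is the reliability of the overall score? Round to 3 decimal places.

0.751

Var(C) = 2²·4² + 5.3² + 2·[2·4·5.3·0.34] = 92.09 + 28.832 = 120.922.
With uncorrelated errors the cross-covariances are all true-score covariance, so they carry over unchanged; only the diagonal terms shrink to ρᵢσᵢ².
True-score variance = [2²·4²·0.71 + 5.3²·0.59] + 28.832 = 62.0131 + 28.832 = 90.8451.
Reliability = 90.8451 / 120.922 = 0.751.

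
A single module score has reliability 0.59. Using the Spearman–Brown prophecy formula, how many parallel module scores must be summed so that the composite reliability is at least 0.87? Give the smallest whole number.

k ≥ ρ*(1−ρ₁)/(ρ₁(1−ρ*)) = 0.87·0.41 / (0.59·0.13) = 4.651.
Smallest integer k = 5.

5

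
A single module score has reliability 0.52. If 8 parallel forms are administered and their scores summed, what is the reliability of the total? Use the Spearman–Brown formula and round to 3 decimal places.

ρ_k = kρ / (1 + (k−1)ρ) = 8·0.52 / (1 + 7·0.52) = 4.160 / 4.640 = 0.897.

0.897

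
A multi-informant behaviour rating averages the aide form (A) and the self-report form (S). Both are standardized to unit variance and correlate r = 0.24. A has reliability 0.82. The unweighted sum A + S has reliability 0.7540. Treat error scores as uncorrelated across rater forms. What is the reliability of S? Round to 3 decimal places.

0.570

Var(A+S) = 2 + 2·0.24 = 2.480.
True-score variance = ρ_A + ρ_S + 2·0.24, so 0.7540 = (0.82 + ρ_S + 0.48) / 2.480.
ρ_S = 0.7540·2.480 − 0.82 − 0.48 = 0.570.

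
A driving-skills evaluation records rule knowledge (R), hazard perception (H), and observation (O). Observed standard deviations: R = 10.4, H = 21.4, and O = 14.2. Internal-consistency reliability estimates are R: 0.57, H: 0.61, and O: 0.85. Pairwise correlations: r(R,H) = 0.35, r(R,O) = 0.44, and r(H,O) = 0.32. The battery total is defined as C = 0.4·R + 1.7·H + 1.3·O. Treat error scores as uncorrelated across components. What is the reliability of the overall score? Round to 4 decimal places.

0.7485

Var(C) = 0.4²·10.4² + 1.7²·21.4² + 1.3²·14.2² + 2·[0.68·10.4·21.4·0.35 + 0.52·10.4·14.2·0.44 + 2.21·21.4·14.2·0.32] = 1681.58 + 603.325 = 2284.91.
Under uncorrelated errors the observed covariances equal the true-score covariances, so only the own-variance terms attenuate.
True-score variance = [0.4²·10.4²·0.57 + 1.7²·21.4²·0.61 + 1.3²·14.2²·0.85] + 603.325 = 1106.86 + 603.325 = 1710.18.
Reliability = 1710.18 / 2284.91 = 0.7485.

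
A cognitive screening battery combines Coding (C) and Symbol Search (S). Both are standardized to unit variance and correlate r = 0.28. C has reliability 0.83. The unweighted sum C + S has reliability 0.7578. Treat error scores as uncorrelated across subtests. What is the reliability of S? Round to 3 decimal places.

Var(C+S) = 2 + 2·0.28 = 2.560.
True-score variance = ρ_C + ρ_S + 2·0.28, so 0.7578 = (0.83 + ρ_S + 0.56) / 2.560.
ρ_S = 0.7578·2.560 − 0.83 − 0.56 = 0.550.

0.550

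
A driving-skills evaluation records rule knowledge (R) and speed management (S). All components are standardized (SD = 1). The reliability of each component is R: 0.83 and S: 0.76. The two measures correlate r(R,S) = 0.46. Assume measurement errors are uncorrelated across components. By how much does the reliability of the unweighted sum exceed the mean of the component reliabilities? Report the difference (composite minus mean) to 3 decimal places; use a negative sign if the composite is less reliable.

0.065

Var(sum) = 2 + 0.92 = 2.92; true-score variance = 1.59 + 0.92 = 2.51; composite reliability = 0.8596.
Mean component reliability = 0.7950.
Difference = 0.8596 − 0.7950 = 0.065.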